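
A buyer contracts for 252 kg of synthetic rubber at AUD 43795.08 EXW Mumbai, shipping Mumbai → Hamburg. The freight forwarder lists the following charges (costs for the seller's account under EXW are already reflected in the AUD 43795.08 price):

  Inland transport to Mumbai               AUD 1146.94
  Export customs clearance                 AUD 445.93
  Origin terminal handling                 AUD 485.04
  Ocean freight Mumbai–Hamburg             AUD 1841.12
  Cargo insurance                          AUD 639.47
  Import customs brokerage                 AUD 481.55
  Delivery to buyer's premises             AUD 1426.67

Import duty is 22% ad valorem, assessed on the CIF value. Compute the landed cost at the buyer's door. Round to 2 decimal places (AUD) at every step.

EXW: the seller makes goods available at their premises; the buyer bears all onward costs.
CIF value = EXW price + inland to port + export clearance + origin terminal + freight + insurance = 43795.08 + 1146.94 + 445.93 + 485.04 + 1841.12 + 639.47 = 48353.58
Import duty = 48353.58 × 22% = 10637.79
Buyer bears: inland to port 1146.94 + export clearance 445.93 + origin terminal 485.04 + freight 1841.12 + insurance 639.47 + brokerage 481.55 + delivery 1426.67 + duty 10637.79 = 17104.51
Landed cost = invoice 43795.08 + 17104.51 = 60899.59

Total landed cost: AUD 60899.59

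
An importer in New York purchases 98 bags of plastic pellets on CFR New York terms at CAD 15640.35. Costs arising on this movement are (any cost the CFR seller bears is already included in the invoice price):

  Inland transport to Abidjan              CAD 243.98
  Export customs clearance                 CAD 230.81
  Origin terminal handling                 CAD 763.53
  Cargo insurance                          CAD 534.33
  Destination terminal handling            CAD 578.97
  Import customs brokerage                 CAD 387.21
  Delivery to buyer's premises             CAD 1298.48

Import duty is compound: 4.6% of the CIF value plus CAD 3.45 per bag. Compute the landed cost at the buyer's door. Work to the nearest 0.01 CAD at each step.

Total landed cost: CAD 19521.48

CFR: the seller pays costs through ocean freight to the destination port, but not insurance.
Already in the invoice (seller's account under CFR): inland to port, export clearance, origin terminal — exclude.
CIF value = CFR price + insurance = 15640.35 + 534.33 = 16174.68
Ad valorem component: 16174.68 × 4.6% = 744.04
Specific component: 98 × 3.45 = 338.10
Import duty = 744.04 + 338.10 = 1082.14
Buyer bears: insurance 534.33 + destination terminal 578.97 + brokerage 387.21 + delivery 1298.48 + duty 1082.14 = 3881.13
Landed cost = invoice 15640.35 + 3881.13 = 19521.48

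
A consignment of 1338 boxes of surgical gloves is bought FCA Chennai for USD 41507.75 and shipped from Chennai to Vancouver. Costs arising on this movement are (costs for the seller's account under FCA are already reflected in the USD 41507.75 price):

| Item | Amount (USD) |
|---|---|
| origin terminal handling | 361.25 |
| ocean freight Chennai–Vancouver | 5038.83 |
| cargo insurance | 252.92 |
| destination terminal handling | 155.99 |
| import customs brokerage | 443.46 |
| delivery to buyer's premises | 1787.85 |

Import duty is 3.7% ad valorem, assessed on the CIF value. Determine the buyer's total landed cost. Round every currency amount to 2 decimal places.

FCA: the seller delivers export-cleared goods to the carrier; the buyer bears costs from that point.
CIF value = FCA price + origin terminal + freight + insurance = 41507.75 + 361.25 + 5038.83 + 252.92 = 47160.75
Import duty = 47160.75 × 3.7% = 1744.95
Buyer bears: origin terminal 361.25 + freight 5038.83 + insurance 252.92 + destination terminal 155.99 + brokerage 443.46 + delivery 1787.85 + duty 1744.95 = 9785.25
Landed cost = invoice 41507.75 + 9785.25 = 51293.00

Total landed cost: USD 51293.00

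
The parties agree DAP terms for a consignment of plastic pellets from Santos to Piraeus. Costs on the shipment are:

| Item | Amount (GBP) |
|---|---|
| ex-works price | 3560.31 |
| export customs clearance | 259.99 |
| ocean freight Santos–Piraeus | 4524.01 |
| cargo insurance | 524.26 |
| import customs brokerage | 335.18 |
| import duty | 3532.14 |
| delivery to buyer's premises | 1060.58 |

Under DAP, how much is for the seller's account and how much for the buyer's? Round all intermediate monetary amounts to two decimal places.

Seller: GBP 9929.15; buyer: GBP 3867.32

DAP: the seller bears all costs to the named destination except import duty and clearance.
Seller's account: goods 3560.31 + export clearance 259.99 + freight 4524.01 + insurance 524.26 + delivery 1060.58 = 9929.15
Buyer's account: brokerage 335.18 + duty 3532.14 = 3867.32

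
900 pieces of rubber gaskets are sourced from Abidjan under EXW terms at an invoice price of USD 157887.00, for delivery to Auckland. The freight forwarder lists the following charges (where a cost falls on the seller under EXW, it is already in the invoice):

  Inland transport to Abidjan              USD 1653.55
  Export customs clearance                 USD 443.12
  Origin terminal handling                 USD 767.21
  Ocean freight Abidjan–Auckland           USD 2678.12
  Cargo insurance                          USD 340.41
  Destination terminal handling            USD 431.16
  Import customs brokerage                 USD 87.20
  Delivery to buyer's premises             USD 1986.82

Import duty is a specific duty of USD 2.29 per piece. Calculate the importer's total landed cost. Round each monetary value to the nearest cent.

EXW: the seller makes goods available at their premises; the buyer bears all onward costs.
CIF value = EXW price + inland to port + export clearance + origin terminal + freight + insurance = 157887.00 + 1653.55 + 443.12 + 767.21 + 2678.12 + 340.41 = 163769.41
Import duty = 900 × 2.29 = 2061.00
Buyer bears: inland to port 1653.55 + export clearance 443.12 + origin terminal 767.21 + freight 2678.12 + insurance 340.41 + destination terminal 431.16 + brokerage 87.20 + delivery 1986.82 + duty 2061.00 = 10448.59
Landed cost = invoice 157887.00 + 10448.59 = 168335.59

Total landed cost: USD 168335.59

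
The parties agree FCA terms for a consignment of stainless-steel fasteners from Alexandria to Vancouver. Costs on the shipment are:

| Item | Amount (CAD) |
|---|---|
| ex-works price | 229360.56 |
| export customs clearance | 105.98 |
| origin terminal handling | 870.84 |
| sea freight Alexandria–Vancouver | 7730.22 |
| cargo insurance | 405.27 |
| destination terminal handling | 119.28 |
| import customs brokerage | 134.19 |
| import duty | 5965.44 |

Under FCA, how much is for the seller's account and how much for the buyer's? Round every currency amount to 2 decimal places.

FCA: the seller delivers export-cleared goods to the carrier; the buyer bears costs from that point.
Seller's account: goods 229360.56 + export clearance 105.98 = 229466.54
Buyer's account: origin terminal 870.84 + freight 7730.22 + insurance 405.27 + destination terminal 119.28 + brokerage 134.19 + duty 5965.44 = 15225.24

Seller: CAD 229466.54; buyer: CAD 15225.24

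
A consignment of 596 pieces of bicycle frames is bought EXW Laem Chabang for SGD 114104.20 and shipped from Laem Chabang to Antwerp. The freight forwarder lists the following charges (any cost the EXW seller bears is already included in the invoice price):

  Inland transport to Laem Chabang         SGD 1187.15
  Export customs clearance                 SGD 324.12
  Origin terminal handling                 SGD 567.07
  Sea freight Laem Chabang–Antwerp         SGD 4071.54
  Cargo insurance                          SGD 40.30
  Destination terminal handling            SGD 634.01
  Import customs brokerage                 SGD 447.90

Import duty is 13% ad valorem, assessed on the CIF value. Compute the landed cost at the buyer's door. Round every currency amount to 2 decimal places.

Total landed cost: SGD 137014.56

EXW: the seller makes goods available at their premises; the buyer bears all onward costs.
CIF value = EXW price + inland to port + export clearance + origin terminal + freight + insurance = 114104.20 + 1187.15 + 324.12 + 567.07 + 4071.54 + 40.30 = 120294.38
Import duty = 120294.38 × 13% = 15638.27
Buyer bears: inland to port 1187.15 + export clearance 324.12 + origin terminal 567.07 + freight 4071.54 + insurance 40.30 + destination terminal 634.01 + brokerage 447.90 + duty 15638.27 = 22910.36
Landed cost = invoice 114104.20 + 22910.36 = 137014.56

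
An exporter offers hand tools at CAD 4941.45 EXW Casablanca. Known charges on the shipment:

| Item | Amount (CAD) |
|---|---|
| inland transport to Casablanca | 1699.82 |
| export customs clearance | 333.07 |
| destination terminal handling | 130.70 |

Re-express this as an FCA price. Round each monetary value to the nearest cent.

FCA price: CAD 6974.34

Not relevant to the conversion: destination terminal — on the buyer under both terms; not part of either seller's price.
From EXW to FCA, the seller additionally bears: inland to port, export clearance.
FCA price = 4941.45 + 1699.82 + 333.07 = 6974.34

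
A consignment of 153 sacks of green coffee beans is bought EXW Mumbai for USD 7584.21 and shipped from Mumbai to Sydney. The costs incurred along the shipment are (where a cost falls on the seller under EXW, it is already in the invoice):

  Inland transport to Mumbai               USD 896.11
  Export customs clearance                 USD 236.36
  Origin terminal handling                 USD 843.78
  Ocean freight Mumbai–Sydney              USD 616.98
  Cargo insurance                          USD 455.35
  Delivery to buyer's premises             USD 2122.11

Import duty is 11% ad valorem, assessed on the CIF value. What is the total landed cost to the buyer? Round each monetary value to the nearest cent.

Total landed cost: USD 13924.51

EXW: the seller makes goods available at their premises; the buyer bears all onward costs.
CIF value = EXW price + inland to port + export clearance + origin terminal + freight + insurance = 7584.21 + 896.11 + 236.36 + 843.78 + 616.98 + 455.35 = 10632.79
Import duty = 10632.79 × 11% = 1169.61
Buyer bears: inland to port 896.11 + export clearance 236.36 + origin terminal 843.78 + freight 616.98 + insurance 455.35 + delivery 2122.11 + duty 1169.61 = 6340.30
Landed cost = invoice 7584.21 + 6340.30 = 13924.51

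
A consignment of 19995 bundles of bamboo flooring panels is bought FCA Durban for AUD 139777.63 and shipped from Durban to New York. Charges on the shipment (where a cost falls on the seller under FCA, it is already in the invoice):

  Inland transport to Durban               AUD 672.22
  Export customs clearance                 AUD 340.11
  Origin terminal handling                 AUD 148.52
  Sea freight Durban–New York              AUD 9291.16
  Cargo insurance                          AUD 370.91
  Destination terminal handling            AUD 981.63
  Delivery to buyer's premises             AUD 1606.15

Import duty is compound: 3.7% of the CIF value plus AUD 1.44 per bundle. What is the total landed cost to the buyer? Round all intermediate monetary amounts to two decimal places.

Total landed cost: AUD 186503.56

FCA: the seller delivers export-cleared goods to the carrier; the buyer bears costs from that point.
Already in the invoice (seller's account under FCA): inland to port, export clearance — exclude.
CIF value = FCA price + origin terminal + freight + insurance = 139777.63 + 148.52 + 9291.16 + 370.91 = 149588.22
Ad valorem component: 149588.22 × 3.7% = 5534.76
Specific component: 19995 × 1.44 = 28792.80
Import duty = 5534.76 + 28792.80 = 34327.56
Buyer bears: origin terminal 148.52 + freight 9291.16 + insurance 370.91 + destination terminal 981.63 + delivery 1606.15 + duty 34327.56 = 46725.93
Landed cost = invoice 139777.63 + 46725.93 = 186503.56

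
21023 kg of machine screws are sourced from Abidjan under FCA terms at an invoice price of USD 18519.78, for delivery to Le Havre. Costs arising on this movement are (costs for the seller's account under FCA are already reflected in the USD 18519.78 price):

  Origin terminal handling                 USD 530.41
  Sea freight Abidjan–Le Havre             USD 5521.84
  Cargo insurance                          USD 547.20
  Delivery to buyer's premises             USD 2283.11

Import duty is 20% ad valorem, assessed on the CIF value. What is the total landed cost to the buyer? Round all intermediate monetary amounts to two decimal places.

FCA: the seller delivers export-cleared goods to the carrier; the buyer bears costs from that point.
CIF value = FCA price + origin terminal + freight + insurance = 18519.78 + 530.41 + 5521.84 + 547.20 = 25119.23
Import duty = 25119.23 × 20% = 5023.85
Buyer bears: origin terminal 530.41 + freight 5521.84 + insurance 547.20 + delivery 2283.11 + duty 5023.85 = 13906.41
Landed cost = invoice 18519.78 + 13906.41 = 32426.19

Total landed cost: USD 32426.19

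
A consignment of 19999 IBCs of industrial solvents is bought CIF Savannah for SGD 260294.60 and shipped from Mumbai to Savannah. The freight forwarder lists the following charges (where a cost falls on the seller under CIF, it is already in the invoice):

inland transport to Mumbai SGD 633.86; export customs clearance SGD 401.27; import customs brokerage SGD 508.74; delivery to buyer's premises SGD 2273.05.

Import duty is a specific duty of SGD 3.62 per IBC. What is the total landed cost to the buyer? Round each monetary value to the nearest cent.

CIF: the seller pays costs through ocean freight and marine insurance to the destination port.
Already in the invoice (seller's account under CIF): inland to port, export clearance — exclude.
The CIF price already equals the CIF value: 260294.60
Import duty = 19999 × 3.62 = 72396.38
Buyer bears: brokerage 508.74 + delivery 2273.05 + duty 72396.38 = 75178.17
Landed cost = invoice 260294.60 + 75178.17 = 335472.77

Total landed cost: SGD 335472.77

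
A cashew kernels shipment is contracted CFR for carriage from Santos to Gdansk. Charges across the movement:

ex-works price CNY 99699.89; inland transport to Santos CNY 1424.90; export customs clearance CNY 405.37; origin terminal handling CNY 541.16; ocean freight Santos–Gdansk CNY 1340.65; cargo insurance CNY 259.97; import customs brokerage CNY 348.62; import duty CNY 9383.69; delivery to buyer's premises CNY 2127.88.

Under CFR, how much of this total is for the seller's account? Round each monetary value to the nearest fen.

Seller's account: CNY 103411.97

CFR: the seller pays costs through ocean freight to the destination port, but not insurance.
Seller's account: goods 99699.89 + inland to port 1424.90 + export clearance 405.37 + origin terminal 541.16 + freight 1340.65 = 103411.97
Buyer's account: insurance 259.97 + brokerage 348.62 + duty 9383.69 + delivery 2127.88 = 12120.16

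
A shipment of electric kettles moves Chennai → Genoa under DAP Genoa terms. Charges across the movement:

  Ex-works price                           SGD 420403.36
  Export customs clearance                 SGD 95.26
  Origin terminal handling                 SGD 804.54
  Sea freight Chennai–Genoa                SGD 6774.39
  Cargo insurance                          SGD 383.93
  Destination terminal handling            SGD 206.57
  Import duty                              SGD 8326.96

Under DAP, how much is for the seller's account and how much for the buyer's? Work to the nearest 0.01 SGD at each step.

DAP: the seller bears all costs to the named destination except import duty and clearance.
Seller's account: goods 420403.36 + export clearance 95.26 + origin terminal 804.54 + freight 6774.39 + insurance 383.93 + destination terminal 206.57 = 428668.05
Buyer's account: duty 8326.96 = 8326.96

Seller: SGD 428668.05; buyer: SGD 8326.96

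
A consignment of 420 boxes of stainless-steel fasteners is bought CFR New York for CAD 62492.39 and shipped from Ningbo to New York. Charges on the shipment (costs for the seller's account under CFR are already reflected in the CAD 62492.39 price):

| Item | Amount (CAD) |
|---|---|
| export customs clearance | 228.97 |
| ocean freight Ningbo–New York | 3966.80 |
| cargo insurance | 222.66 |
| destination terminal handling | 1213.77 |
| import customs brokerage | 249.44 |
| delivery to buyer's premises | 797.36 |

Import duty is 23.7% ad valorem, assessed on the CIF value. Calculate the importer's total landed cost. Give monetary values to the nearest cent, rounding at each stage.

Total landed cost: CAD 79839.09

CFR: the seller pays costs through ocean freight to the destination port, but not insurance.
Already in the invoice (seller's account under CFR): export clearance, freight — exclude.
CIF value = CFR price + insurance = 62492.39 + 222.66 = 62715.05
Import duty = 62715.05 × 23.7% = 14863.47
Buyer bears: insurance 222.66 + destination terminal 1213.77 + brokerage 249.44 + delivery 797.36 + duty 14863.47 = 17346.70
Landed cost = invoice 62492.39 + 17346.70 = 79839.09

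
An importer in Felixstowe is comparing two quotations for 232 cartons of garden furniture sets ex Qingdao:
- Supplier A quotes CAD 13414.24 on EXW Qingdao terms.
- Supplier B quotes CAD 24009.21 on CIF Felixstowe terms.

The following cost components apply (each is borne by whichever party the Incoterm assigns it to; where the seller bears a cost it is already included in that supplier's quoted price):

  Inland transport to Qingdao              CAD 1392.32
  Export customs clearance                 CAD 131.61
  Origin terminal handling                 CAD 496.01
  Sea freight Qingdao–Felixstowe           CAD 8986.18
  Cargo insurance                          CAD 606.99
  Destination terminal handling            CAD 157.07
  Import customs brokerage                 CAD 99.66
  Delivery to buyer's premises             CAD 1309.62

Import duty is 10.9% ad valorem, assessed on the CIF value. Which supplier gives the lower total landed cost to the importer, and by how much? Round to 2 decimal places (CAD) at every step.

Supplier B is cheaper by CAD 1129.12

Supplier A (EXW):
CIF value = EXW price + inland to port + export clearance + origin terminal + freight + insurance = 13414.24 + 1392.32 + 131.61 + 496.01 + 8986.18 + 606.99 = 25027.35
Import duty = 25027.35 × 10.9% = 2727.98
Buyer bears (A): 1392.32 + 131.61 + 496.01 + 8986.18 + 606.99 + 157.07 + 99.66 + 1309.62 = 13179.46
Landed cost (A) = invoice 13414.24 + 13179.46 + duty 2727.98 = 29321.68
Supplier B (CIF):
The CIF price already equals the CIF value: 24009.21
Import duty = 24009.21 × 10.9% = 2617.00
Buyer bears (B): 157.07 + 99.66 + 1309.62 = 1566.35
Landed cost (B) = invoice 24009.21 + 1566.35 + duty 2617.00 = 28192.56
Difference = |29321.68 − 28192.56| = 1129.12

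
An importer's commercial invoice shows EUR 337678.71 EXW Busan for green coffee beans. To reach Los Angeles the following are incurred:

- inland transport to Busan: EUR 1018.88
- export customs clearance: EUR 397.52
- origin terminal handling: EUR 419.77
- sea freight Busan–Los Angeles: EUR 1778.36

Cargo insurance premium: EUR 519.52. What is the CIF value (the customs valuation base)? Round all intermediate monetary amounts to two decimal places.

CIF = EXW price + pre-shipment costs + freight + insurance
CIF = 337678.71 + 1018.88 + 397.52 + 419.77 + 1778.36 + 519.52 = 341812.76

CIF value: EUR 341812.76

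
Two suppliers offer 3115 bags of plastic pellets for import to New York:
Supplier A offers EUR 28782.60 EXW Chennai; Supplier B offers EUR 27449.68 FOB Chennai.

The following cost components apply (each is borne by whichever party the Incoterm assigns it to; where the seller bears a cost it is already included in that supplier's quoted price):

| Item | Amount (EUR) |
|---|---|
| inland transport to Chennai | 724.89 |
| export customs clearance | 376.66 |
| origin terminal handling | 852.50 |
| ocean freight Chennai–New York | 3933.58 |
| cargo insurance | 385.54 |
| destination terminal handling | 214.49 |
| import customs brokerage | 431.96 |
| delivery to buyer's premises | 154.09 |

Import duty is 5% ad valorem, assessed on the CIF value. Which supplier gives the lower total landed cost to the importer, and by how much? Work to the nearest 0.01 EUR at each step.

Supplier B is cheaper by EUR 3451.32

Supplier A (EXW):
CIF value = EXW price + inland to port + export clearance + origin terminal + freight + insurance = 28782.60 + 724.89 + 376.66 + 852.50 + 3933.58 + 385.54 = 35055.77
Import duty = 35055.77 × 5% = 1752.79
Buyer bears (A): 724.89 + 376.66 + 852.50 + 3933.58 + 385.54 + 214.49 + 431.96 + 154.09 = 7073.71
Landed cost (A) = invoice 28782.60 + 7073.71 + duty 1752.79 = 37609.10
Supplier B (FOB):
CIF value = FOB price + freight + insurance = 27449.68 + 3933.58 + 385.54 = 31768.80
Import duty = 31768.80 × 5% = 1588.44
Buyer bears (B): 3933.58 + 385.54 + 214.49 + 431.96 + 154.09 = 5119.66
Landed cost (B) = invoice 27449.68 + 5119.66 + duty 1588.44 = 34157.78
Difference = |37609.10 − 34157.78| = 3451.32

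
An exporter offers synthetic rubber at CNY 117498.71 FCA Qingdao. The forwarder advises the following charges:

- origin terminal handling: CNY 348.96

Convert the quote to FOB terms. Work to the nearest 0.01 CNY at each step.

FOB price: CNY 117847.67

From FCA to FOB, the seller additionally bears: origin terminal.
FOB price = 117498.71 + 348.96 = 117847.67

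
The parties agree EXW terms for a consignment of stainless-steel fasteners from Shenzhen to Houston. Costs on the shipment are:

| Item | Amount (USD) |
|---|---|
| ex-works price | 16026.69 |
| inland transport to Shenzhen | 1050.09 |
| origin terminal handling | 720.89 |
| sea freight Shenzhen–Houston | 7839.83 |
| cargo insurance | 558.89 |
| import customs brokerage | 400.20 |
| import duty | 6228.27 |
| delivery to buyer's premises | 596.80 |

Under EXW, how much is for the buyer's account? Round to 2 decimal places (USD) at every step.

EXW: the seller makes goods available at their premises; the buyer bears all onward costs.
Seller's account: goods 16026.69 = 16026.69
Buyer's account: inland to port 1050.09 + origin terminal 720.89 + freight 7839.83 + insurance 558.89 + brokerage 400.20 + duty 6228.27 + delivery 596.80 = 17394.97

Buyer's account: USD 17394.97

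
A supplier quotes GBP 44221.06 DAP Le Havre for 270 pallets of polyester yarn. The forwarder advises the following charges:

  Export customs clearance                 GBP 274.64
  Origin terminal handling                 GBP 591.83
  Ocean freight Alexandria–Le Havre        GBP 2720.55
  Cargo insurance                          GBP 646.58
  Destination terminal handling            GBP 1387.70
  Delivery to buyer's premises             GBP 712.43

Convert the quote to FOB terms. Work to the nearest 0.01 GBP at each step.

FOB price: GBP 38753.80

Not relevant to the conversion: export clearance, origin terminal — on the seller under both DAP and FOB; already in the DAP price and stays in the FOB price.
From DAP to FOB, the seller no longer bears: freight, insurance, destination terminal, delivery.
FOB price = 44221.06 − 2720.55 − 646.58 − 1387.70 − 712.43 = 38753.80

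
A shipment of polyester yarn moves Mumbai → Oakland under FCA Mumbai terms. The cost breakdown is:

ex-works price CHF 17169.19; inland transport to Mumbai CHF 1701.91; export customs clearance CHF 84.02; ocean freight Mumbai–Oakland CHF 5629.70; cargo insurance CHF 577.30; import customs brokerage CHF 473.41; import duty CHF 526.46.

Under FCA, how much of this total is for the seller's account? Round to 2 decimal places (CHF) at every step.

Seller's account: CHF 18955.12

FCA: the seller delivers export-cleared goods to the carrier; the buyer bears costs from that point.
Seller's account: goods 17169.19 + inland to port 1701.91 + export clearance 84.02 = 18955.12
Buyer's account: freight 5629.70 + insurance 577.30 + brokerage 473.41 + duty 526.46 = 7206.87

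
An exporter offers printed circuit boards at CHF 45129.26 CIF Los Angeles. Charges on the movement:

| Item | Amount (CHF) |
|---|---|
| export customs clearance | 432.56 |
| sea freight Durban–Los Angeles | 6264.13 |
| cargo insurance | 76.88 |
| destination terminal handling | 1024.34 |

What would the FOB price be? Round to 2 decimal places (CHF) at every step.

Not relevant to the conversion: export clearance — on the seller under both CIF and FOB; already in the CIF price and stays in the FOB price. destination terminal — on the buyer under both terms; not part of either seller's price.
From CIF to FOB, the seller no longer bears: freight, insurance.
FOB price = 45129.26 − 6264.13 − 76.88 = 38788.25

FOB price: CHF 38788.25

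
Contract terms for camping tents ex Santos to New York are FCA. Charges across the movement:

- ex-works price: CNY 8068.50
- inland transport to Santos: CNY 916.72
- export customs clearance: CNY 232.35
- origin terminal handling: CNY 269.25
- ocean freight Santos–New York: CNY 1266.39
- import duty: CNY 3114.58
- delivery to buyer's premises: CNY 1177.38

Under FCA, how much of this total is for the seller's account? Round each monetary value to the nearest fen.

FCA: the seller delivers export-cleared goods to the carrier; the buyer bears costs from that point.
Seller's account: goods 8068.50 + inland to port 916.72 + export clearance 232.35 = 9217.57
Buyer's account: origin terminal 269.25 + freight 1266.39 + duty 3114.58 + delivery 1177.38 = 5827.60

Seller's account: CNY 9217.57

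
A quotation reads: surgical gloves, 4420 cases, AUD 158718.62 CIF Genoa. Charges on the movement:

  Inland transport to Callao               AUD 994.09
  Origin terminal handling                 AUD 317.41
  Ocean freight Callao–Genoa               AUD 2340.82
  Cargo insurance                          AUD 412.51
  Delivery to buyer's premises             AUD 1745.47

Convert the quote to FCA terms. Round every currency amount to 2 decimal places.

FCA price: AUD 155647.88

Not relevant to the conversion: inland to port — on the seller under both CIF and FCA; already in the CIF price and stays in the FCA price. delivery — on the buyer under both terms; not part of either seller's price.
From CIF to FCA, the seller no longer bears: origin terminal, freight, insurance.
FCA price = 158718.62 − 317.41 − 2340.82 − 412.51 = 155647.88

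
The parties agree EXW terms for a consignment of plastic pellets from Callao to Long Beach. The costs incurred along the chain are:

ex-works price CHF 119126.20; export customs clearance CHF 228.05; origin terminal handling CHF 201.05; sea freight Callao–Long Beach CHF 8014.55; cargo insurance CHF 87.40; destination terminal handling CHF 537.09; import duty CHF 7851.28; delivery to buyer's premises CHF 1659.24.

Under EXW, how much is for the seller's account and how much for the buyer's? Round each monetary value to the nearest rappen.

Seller: CHF 119126.20; buyer: CHF 18578.66

EXW: the seller makes goods available at their premises; the buyer bears all onward costs.
Seller's account: goods 119126.20 = 119126.20
Buyer's account: export clearance 228.05 + origin terminal 201.05 + freight 8014.55 + insurance 87.40 + destination terminal 537.09 + duty 7851.28 + delivery 1659.24 = 18578.66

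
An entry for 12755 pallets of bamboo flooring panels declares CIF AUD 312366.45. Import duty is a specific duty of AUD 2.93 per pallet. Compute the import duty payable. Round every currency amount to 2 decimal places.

Import duty: AUD 37372.15

Import duty = 12755 × 2.93 = 37372.15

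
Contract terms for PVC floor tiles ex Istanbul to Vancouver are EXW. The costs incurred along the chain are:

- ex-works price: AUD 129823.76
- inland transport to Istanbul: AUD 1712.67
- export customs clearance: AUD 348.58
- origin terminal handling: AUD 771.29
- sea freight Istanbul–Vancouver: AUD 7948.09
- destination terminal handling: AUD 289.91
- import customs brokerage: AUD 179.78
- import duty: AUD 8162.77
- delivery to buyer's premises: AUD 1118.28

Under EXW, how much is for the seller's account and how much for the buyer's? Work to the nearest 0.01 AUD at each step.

EXW: the seller makes goods available at their premises; the buyer bears all onward costs.
Seller's account: goods 129823.76 = 129823.76
Buyer's account: inland to port 1712.67 + export clearance 348.58 + origin terminal 771.29 + freight 7948.09 + destination terminal 289.91 + brokerage 179.78 + duty 8162.77 + delivery 1118.28 = 20531.37

Seller: AUD 129823.76; buyer: AUD 20531.37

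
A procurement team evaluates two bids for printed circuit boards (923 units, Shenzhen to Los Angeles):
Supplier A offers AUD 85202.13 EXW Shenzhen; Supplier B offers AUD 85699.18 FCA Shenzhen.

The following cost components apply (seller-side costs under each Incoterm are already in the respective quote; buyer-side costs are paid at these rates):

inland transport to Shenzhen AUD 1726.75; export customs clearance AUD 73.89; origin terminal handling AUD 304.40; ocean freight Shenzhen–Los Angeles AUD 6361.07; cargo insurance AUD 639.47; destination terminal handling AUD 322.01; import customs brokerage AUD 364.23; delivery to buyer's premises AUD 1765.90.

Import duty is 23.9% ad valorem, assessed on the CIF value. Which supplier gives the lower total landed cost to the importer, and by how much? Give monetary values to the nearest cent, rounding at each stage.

Supplier A (EXW):
CIF value = EXW price + inland to port + export clearance + origin terminal + freight + insurance = 85202.13 + 1726.75 + 73.89 + 304.40 + 6361.07 + 639.47 = 94307.71
Import duty = 94307.71 × 23.9% = 22539.54
Buyer bears (A): 1726.75 + 73.89 + 304.40 + 6361.07 + 639.47 + 322.01 + 364.23 + 1765.90 = 11557.72
Landed cost (A) = invoice 85202.13 + 11557.72 + duty 22539.54 = 119299.39
Supplier B (FCA):
CIF value = FCA price + origin terminal + freight + insurance = 85699.18 + 304.40 + 6361.07 + 639.47 = 93004.12
Import duty = 93004.12 × 23.9% = 22227.98
Buyer bears (B): 304.40 + 6361.07 + 639.47 + 322.01 + 364.23 + 1765.90 = 9757.08
Landed cost (B) = invoice 85699.18 + 9757.08 + duty 22227.98 = 117684.24
Difference = |119299.39 − 117684.24| = 1615.15

Supplier B is cheaper by AUD 1615.15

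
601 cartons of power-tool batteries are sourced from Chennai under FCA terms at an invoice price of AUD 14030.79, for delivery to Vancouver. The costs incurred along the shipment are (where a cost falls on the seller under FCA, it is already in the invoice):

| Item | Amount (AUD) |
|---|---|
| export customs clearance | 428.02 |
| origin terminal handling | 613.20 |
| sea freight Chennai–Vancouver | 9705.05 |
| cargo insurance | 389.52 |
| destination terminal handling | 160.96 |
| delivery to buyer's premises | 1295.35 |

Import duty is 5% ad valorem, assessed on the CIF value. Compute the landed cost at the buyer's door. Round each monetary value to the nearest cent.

FCA: the seller delivers export-cleared goods to the carrier; the buyer bears costs from that point.
Already in the invoice (seller's account under FCA): export clearance — exclude.
CIF value = FCA price + origin terminal + freight + insurance = 14030.79 + 613.20 + 9705.05 + 389.52 = 24738.56
Import duty = 24738.56 × 5% = 1236.93
Buyer bears: origin terminal 613.20 + freight 9705.05 + insurance 389.52 + destination terminal 160.96 + delivery 1295.35 + duty 1236.93 = 13401.01
Landed cost = invoice 14030.79 + 13401.01 = 27431.80

Total landed cost: AUD 27431.80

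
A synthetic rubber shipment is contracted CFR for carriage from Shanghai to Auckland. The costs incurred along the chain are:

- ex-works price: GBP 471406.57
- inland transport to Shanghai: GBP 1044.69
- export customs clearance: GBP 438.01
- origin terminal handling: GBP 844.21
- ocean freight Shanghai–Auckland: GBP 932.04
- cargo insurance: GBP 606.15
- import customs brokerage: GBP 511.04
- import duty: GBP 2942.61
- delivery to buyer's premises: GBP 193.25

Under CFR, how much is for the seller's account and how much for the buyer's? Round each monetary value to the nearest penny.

Seller: GBP 474665.52; buyer: GBP 4253.05

CFR: the seller pays costs through ocean freight to the destination port, but not insurance.
Seller's account: goods 471406.57 + inland to port 1044.69 + export clearance 438.01 + origin terminal 844.21 + freight 932.04 = 474665.52
Buyer's account: insurance 606.15 + brokerage 511.04 + duty 2942.61 + delivery 193.25 = 4253.05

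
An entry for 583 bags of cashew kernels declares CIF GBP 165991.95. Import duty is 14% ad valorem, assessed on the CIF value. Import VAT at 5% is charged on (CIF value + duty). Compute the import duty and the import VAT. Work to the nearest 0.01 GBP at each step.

Import duty: GBP 23238.87; import VAT: GBP 9461.54

Import duty = 165991.95 × 14% = 23238.87
VAT base = CIF + duty = 165991.95 + 23238.87 = 189230.82
Import VAT = 189230.82 × 5% = 9461.54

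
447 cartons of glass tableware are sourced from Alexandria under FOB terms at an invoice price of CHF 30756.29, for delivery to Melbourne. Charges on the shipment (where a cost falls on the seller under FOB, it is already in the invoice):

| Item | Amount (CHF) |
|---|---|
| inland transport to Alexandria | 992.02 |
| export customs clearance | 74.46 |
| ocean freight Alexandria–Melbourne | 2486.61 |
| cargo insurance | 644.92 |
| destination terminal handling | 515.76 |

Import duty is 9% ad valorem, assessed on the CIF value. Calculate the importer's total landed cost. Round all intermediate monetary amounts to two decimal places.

Total landed cost: CHF 37453.48

FOB: the seller bears costs until goods are on board at the origin port; the buyer bears freight, insurance and all costs thereafter.
Already in the invoice (seller's account under FOB): inland to port, export clearance — exclude.
CIF value = FOB price + freight + insurance = 30756.29 + 2486.61 + 644.92 = 33887.82
Import duty = 33887.82 × 9% = 3049.90
Buyer bears: freight 2486.61 + insurance 644.92 + destination terminal 515.76 + duty 3049.90 = 6697.19
Landed cost = invoice 30756.29 + 6697.19 = 37453.48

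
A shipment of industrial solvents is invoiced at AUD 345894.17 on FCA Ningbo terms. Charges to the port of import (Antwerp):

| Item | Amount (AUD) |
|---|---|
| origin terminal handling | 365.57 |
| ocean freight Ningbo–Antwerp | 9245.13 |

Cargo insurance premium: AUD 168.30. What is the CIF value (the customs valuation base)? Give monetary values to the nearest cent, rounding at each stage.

CIF value: AUD 355673.17

CIF = FCA price + pre-shipment costs + freight + insurance
CIF = 345894.17 + 365.57 + 9245.13 + 168.30 = 355673.17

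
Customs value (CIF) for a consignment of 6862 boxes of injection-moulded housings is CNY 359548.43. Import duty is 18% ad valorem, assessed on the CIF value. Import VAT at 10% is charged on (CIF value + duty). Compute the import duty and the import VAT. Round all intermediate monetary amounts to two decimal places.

Import duty = 359548.43 × 18% = 64718.72
VAT base = CIF + duty = 359548.43 + 64718.72 = 424267.15
Import VAT = 424267.15 × 10% = 42426.72

Import duty: CNY 64718.72; import VAT: CNY 42426.72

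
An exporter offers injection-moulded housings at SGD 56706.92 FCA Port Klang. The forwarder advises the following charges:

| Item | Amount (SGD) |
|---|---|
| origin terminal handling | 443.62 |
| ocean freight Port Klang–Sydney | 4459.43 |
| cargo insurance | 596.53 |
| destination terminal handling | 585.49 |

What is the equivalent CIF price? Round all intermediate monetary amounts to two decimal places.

Not relevant to the conversion: destination terminal — on the buyer under both terms; not part of either seller's price.
From FCA to CIF, the seller additionally bears: origin terminal, freight, insurance.
CIF price = 56706.92 + 443.62 + 4459.43 + 596.53 = 62206.50

CIF price: SGD 62206.50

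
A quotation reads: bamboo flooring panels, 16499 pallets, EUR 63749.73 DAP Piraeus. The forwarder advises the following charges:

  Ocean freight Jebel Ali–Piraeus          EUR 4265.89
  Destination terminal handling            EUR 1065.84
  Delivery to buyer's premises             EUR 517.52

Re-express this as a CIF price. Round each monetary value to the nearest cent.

Not relevant to the conversion: freight — on the seller under both DAP and CIF; already in the DAP price and stays in the CIF price.
From DAP to CIF, the seller no longer bears: destination terminal, delivery.
CIF price = 63749.73 − 1065.84 − 517.52 = 62166.37

CIF price: EUR 62166.37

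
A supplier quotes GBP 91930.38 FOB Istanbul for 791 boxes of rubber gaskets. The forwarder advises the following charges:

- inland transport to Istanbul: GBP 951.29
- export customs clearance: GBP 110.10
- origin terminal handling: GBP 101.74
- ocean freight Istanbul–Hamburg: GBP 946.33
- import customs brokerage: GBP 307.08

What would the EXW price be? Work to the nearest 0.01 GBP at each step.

Not relevant to the conversion: freight, brokerage — on the buyer under both terms; not part of either seller's price.
From FOB to EXW, the seller no longer bears: inland to port, export clearance, origin terminal.
EXW price = 91930.38 − 951.29 − 110.10 − 101.74 = 90767.25

EXW price: GBP 90767.25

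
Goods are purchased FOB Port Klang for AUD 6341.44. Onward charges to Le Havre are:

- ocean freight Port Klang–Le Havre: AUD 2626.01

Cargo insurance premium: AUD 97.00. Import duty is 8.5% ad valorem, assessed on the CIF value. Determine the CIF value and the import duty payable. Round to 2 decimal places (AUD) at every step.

CIF = FOB price + freight + insurance
CIF = 6341.44 + 2626.01 + 97.00 = 9064.45
Import duty = 9064.45 × 8.5% = 770.48

CIF value: AUD 9064.45; import duty: AUD 770.48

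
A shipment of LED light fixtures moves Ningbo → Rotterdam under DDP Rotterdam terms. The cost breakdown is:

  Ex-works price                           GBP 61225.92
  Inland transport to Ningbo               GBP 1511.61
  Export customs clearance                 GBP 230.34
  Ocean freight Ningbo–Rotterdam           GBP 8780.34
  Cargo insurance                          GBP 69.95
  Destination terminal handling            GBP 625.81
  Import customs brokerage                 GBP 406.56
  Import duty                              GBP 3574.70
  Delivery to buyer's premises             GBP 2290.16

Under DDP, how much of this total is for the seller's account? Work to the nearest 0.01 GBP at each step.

DDP: the seller bears all costs including import duty.
Seller's account: goods 61225.92 + inland to port 1511.61 + export clearance 230.34 + freight 8780.34 + insurance 69.95 + destination terminal 625.81 + brokerage 406.56 + duty 3574.70 + delivery 2290.16 = 78715.39
Buyer's account: 0.00

Seller's account: GBP 78715.39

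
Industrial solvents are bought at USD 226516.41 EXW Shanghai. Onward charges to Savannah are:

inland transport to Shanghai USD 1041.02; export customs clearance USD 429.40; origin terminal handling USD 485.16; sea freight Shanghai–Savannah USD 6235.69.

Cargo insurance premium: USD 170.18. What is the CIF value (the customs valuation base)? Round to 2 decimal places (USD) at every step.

CIF = EXW price + pre-shipment costs + freight + insurance
CIF = 226516.41 + 1041.02 + 429.40 + 485.16 + 6235.69 + 170.18 = 234877.86

CIF value: USD 234877.86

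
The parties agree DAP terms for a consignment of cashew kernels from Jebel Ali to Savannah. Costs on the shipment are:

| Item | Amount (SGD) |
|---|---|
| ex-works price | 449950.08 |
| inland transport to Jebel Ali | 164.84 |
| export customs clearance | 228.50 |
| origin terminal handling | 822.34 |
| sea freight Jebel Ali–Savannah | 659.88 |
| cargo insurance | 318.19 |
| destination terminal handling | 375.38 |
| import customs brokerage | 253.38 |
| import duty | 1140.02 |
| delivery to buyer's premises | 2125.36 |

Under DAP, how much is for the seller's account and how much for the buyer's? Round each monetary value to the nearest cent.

DAP: the seller bears all costs to the named destination except import duty and clearance.
Seller's account: goods 449950.08 + inland to port 164.84 + export clearance 228.50 + origin terminal 822.34 + freight 659.88 + insurance 318.19 + destination terminal 375.38 + delivery 2125.36 = 454644.57
Buyer's account: brokerage 253.38 + duty 1140.02 = 1393.40

Seller: SGD 454644.57; buyer: SGD 1393.40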